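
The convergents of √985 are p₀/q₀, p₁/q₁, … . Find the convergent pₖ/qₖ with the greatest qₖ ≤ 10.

157/5

√985 = [31; 2, 1, 1, 2, 62, …] (period length 5).
Convergents:
  p_0/q_0 = 31/1
  p_1/q_1 = 63/2
  p_2/q_2 = 94/3
  p_3/q_3 = 157/5
  p_4/q_4 = 408/13
q_3 = 5 ≤ 10 < 13 = q_4, so the answer is 157/5.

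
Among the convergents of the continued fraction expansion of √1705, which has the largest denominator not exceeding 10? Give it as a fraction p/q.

289/7

√1705 = [41; 3, 2, 3, 82, …] (period length 4).
Convergents:
  p_0/q_0 = 41/1
  p_1/q_1 = 124/3
  p_2/q_2 = 289/7
  p_3/q_3 = 991/24
q_2 = 7 ≤ 10 < 24 = q_3, so the answer is 289/7.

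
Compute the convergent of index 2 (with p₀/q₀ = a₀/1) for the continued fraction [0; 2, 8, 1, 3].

8/17

Using pₖ = aₖpₖ₋₁ + pₖ₋₂, qₖ = aₖqₖ₋₁ + qₖ₋₂ (with p₋₁=1, p₋₂=0, q₋₁=0, q₋₂=1):
  k=0: a=0, p=0, q=1
  k=1: a=2, p=1, q=2
  k=2: a=8, p=8, q=17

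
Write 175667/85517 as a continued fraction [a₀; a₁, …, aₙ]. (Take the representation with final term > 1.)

[2; 18, 2, 5, 2, 17, 11]

175667 = 2*85517 + 4633
85517 = 18*4633 + 2123
4633 = 2*2123 + 387
2123 = 5*387 + 188
387 = 2*188 + 11
188 = 17*11 + 1
11 = 11*1 + 0  (stop)
So 175667/85517 = [2; 18, 2, 5, 2, 17, 11].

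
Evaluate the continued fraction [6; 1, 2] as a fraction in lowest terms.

Using pₖ = aₖpₖ₋₁ + pₖ₋₂ and qₖ = aₖqₖ₋₁ + qₖ₋₂:
  k=0: a=6, p=6, q=1
  k=1: a=1, p=7, q=1
  k=2: a=2, p=20, q=3

20/3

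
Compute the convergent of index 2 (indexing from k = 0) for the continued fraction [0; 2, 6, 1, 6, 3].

Using pₖ = aₖpₖ₋₁ + pₖ₋₂, qₖ = aₖqₖ₋₁ + qₖ₋₂ (with p₋₁=1, p₋₂=0, q₋₁=0, q₋₂=1):
  k=0: a=0, p=0, q=1
  k=1: a=2, p=1, q=2
  k=2: a=6, p=6, q=13

6/13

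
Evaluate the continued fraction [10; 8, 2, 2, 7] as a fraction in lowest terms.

3147/311

Fold from the inside: start with 7/1.
  2 + 1/7 = 15/7
  2 + 7/15 = 37/15
  8 + 15/37 = 311/37
  10 + 37/311 = 3147/311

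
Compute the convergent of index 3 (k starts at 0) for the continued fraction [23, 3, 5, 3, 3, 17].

Using pₖ = aₖpₖ₋₁ + pₖ₋₂, qₖ = aₖqₖ₋₁ + qₖ₋₂ (with p₋₁=1, p₋₂=0, q₋₁=0, q₋₂=1):
  k=0: a=23, p=23, q=1
  k=1: a=3, p=70, q=3
  k=2: a=5, p=373, q=16
  k=3: a=3, p=1189, q=51

1189/51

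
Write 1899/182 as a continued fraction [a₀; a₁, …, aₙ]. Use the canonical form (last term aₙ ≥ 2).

[10; 2, 3, 3, 2, 3]

1899 = 10·182 + 79
182 = 2·79 + 24
79 = 3·24 + 7
24 = 3·7 + 3
7 = 2·3 + 1
3 = 3·1 + 0  (stop)
So 1899/182 = [10; 2, 3, 3, 2, 3].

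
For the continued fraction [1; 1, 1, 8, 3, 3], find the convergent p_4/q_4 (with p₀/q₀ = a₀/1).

81/53

Using pₖ = aₖpₖ₋₁ + pₖ₋₂, qₖ = aₖqₖ₋₁ + qₖ₋₂ (with p₋₁=1, p₋₂=0, q₋₁=0, q₋₂=1):
  k=0: a=1, p=1, q=1
  k=1: a=1, p=2, q=1
  k=2: a=1, p=3, q=2
  k=3: a=8, p=26, q=17
  k=4: a=3, p=81, q=53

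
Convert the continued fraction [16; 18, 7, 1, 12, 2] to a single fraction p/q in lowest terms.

62278/3879

Fold from the inside: start with 2/1.
  12 + 1/2 = 25/2
  1 + 2/25 = 27/25
  7 + 25/27 = 214/27
  18 + 27/214 = 3879/214
  16 + 214/3879 = 62278/3879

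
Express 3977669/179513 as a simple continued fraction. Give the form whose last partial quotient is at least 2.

[22; 6, 3, 12, 2, 17, 1, 19]

3977669 = 22·179513 + 28383
179513 = 6·28383 + 9215
28383 = 3·9215 + 738
9215 = 12·738 + 359
738 = 2·359 + 20
359 = 17·20 + 19
20 = 1·19 + 1
19 = 19·1 + 0  (stop)
So 3977669/179513 = [22; 6, 3, 12, 2, 17, 1, 19].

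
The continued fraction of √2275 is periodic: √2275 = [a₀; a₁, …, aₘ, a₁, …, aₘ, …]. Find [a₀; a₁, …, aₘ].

a₀ = ⌊√2275⌋ = 47.
With m₀=0, d₀=1 and mₖ₊₁ = dₖaₖ − mₖ, dₖ₊₁ = (n − mₖ₊₁²)/dₖ, aₖ₊₁ = ⌊(a₀+mₖ₊₁)/dₖ₊₁⌋:
  k=1: m=47, d=66, a=1
  k=2: m=19, d=29, a=2
  k=3: m=39, d=26, a=3
  k=4: m=39, d=29, a=2
  k=5: m=19, d=66, a=1
  k=6: m=47, d=1, a=94
d=1 and a=2a₀=94 at k=6, so the next step gives (m, d) = (47, 66) again — its k=1 value — and the period has length 6.

[47; 1, 2, 3, 2, 1, 94]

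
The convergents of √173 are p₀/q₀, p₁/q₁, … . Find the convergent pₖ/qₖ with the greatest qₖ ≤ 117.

1118/85

√173 = [13; 6, 1, 1, 6, 26, …] (period length 5).
Convergents:
  p_0/q_0 = 13/1
  p_1/q_1 = 79/6
  p_2/q_2 = 92/7
  p_3/q_3 = 171/13
  p_4/q_4 = 1118/85
  p_5/q_5 = 29239/2223
q_4 = 85 ≤ 117 < 2223 = q_5, so the answer is 1118/85.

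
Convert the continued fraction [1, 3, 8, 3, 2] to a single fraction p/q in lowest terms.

239/181

Fold from the inside: start with 2/1.
  3 + 1/2 = 7/2
  8 + 2/7 = 58/7
  3 + 7/58 = 181/58
  1 + 58/181 = 239/181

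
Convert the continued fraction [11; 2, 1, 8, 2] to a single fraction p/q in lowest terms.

624/55

Fold from the inside: start with 2/1.
  8 + 1/2 = 17/2
  1 + 2/17 = 19/17
  2 + 17/19 = 55/19
  11 + 19/55 = 624/55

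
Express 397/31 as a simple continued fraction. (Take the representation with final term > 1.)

397 = 12×31 + 25
31 = 1×25 + 6
25 = 4×6 + 1
6 = 6×1 + 0  (stop)
So 397/31 = [12; 1, 4, 6].

[12; 1, 4, 6]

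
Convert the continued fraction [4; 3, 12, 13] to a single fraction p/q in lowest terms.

Fold from the inside: start with 13/1.
  12 + 1/13 = 157/13
  3 + 13/157 = 484/157
  4 + 157/484 = 2093/484

2093/484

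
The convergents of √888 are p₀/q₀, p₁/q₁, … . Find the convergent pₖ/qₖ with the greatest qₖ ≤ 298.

8761/294

√888 = [29; 1, 3, 1, 58, …] (period length 4).
Convergents:
  p_0/q_0 = 29/1
  p_1/q_1 = 30/1
  p_2/q_2 = 119/4
  p_3/q_3 = 149/5
  p_4/q_4 = 8761/294
  p_5/q_5 = 8910/299
q_4 = 294 ≤ 298 < 299 = q_5, so the answer is 8761/294.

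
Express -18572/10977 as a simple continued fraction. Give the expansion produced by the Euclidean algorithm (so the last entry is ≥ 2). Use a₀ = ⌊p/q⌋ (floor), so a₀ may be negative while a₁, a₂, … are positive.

[-2; 3, 4, 14, 3, 19]

-18572 = -2*10977 + 3382
10977 = 3*3382 + 831
3382 = 4*831 + 58
831 = 14*58 + 19
58 = 3*19 + 1
19 = 19*1 + 0  (stop)
So -18572/10977 = [-2; 3, 4, 14, 3, 19].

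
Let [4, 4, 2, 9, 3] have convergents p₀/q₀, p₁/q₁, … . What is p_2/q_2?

Using pₖ = aₖpₖ₋₁ + pₖ₋₂, qₖ = aₖqₖ₋₁ + qₖ₋₂ (with p₋₁=1, p₋₂=0, q₋₁=0, q₋₂=1):
  k=0: a=4, p=4, q=1
  k=1: a=4, p=17, q=4
  k=2: a=2, p=38, q=9

38/9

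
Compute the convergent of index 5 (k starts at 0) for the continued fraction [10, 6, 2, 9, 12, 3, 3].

46609/4590

Using pₖ = aₖpₖ₋₁ + pₖ₋₂, qₖ = aₖqₖ₋₁ + qₖ₋₂ (with p₋₁=1, p₋₂=0, q₋₁=0, q₋₂=1):
  k=0: a=10, p=10, q=1
  k=1: a=6, p=61, q=6
  k=2: a=2, p=132, q=13
  k=3: a=9, p=1249, q=123
  k=4: a=12, p=15120, q=1489
  k=5: a=3, p=46609, q=4590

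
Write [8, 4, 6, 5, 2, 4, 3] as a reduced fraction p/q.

33505/4066

Using pₖ = aₖpₖ₋₁ + pₖ₋₂ and qₖ = aₖqₖ₋₁ + qₖ₋₂:
  k=0: a=8, p=8, q=1
  k=1: a=4, p=33, q=4
  k=2: a=6, p=206, q=25
  k=3: a=5, p=1063, q=129
  k=4: a=2, p=2332, q=283
  k=5: a=4, p=10391, q=1261
  k=6: a=3, p=33505, q=4066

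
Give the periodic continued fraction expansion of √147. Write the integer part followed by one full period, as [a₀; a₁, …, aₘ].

a₀ = ⌊√147⌋ = 12.

[12; 8, 24]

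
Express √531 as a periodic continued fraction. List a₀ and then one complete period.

a₀ = ⌊√531⌋ = 23.

[23; 23, 46]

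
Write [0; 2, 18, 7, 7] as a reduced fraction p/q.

907/1864

Using pₖ = aₖpₖ₋₁ + pₖ₋₂ and qₖ = aₖqₖ₋₁ + qₖ₋₂:
  k=0: a=0, p=0, q=1
  k=1: a=2, p=1, q=2
  k=2: a=18, p=18, q=37
  k=3: a=7, p=127, q=261
  k=4: a=7, p=907, q=1864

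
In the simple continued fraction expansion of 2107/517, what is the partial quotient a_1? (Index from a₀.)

2107 = 4·517 + 39   →  a_0 = 4
517 = 13·39 + 10   →  a_1 = 13

13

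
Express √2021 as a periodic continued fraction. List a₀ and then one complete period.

[44; 1, 21, 2, 21, 1, 88]

a₀ = ⌊√2021⌋ = 44.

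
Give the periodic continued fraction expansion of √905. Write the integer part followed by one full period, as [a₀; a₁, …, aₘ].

[30; 12, 60]

a₀ = ⌊√905⌋ = 30.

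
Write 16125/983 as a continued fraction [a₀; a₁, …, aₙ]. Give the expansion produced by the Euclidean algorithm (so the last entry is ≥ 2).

[16; 2, 2, 9, 1, 18]

16125 = 16·983 + 397
983 = 2·397 + 189
397 = 2·189 + 19
189 = 9·19 + 18
19 = 1·18 + 1
18 = 18·1 + 0  (stop)
So 16125/983 = [16; 2, 2, 9, 1, 18].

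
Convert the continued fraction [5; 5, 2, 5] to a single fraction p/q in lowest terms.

Fold from the inside: start with 5/1.
  2 + 1/5 = 11/5
  5 + 5/11 = 60/11
  5 + 11/60 = 311/60

311/60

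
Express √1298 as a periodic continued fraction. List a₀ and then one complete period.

a₀ = ⌊√1298⌋ = 36.
With m₀=0, d₀=1 and mₖ₊₁ = dₖaₖ − mₖ, dₖ₊₁ = (n − mₖ₊₁²)/dₖ, aₖ₊₁ = ⌊(a₀+mₖ₊₁)/dₖ₊₁⌋:
  k=1: m=36, d=2, a=36
  k=2: m=36, d=1, a=72
d=1 and a=2a₀=72 at k=2, so the next step gives (m, d) = (36, 2) again — its k=1 value — and the period has length 2.

[36; 36, 72]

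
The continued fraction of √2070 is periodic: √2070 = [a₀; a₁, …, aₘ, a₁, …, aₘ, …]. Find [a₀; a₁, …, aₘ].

[45; 2, 90]

a₀ = ⌊√2070⌋ = 45.
With m₀=0, d₀=1 and mₖ₊₁ = dₖaₖ − mₖ, dₖ₊₁ = (n − mₖ₊₁²)/dₖ, aₖ₊₁ = ⌊(a₀+mₖ₊₁)/dₖ₊₁⌋:
  k=1: m=45, d=45, a=2
  k=2: m=45, d=1, a=90
d=1 and a=2a₀=90 at k=2, so the next step gives (m, d) = (45, 45) again — its k=1 value — and the period has length 2.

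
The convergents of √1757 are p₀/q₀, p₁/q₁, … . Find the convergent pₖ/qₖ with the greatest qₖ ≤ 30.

503/12

√1757 = [41; 1, 10, 1, 82, …] (period length 4).
Convergents:
  p_0/q_0 = 41/1
  p_1/q_1 = 42/1
  p_2/q_2 = 461/11
  p_3/q_3 = 503/12
  p_4/q_4 = 41707/995
q_3 = 12 ≤ 30 < 995 = q_4, so the answer is 503/12.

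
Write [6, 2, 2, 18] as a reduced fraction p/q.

Using pₖ = aₖpₖ₋₁ + pₖ₋₂ and qₖ = aₖqₖ₋₁ + qₖ₋₂:
  k=0: a=6, p=6, q=1
  k=1: a=2, p=13, q=2
  k=2: a=2, p=32, q=5
  k=3: a=18, p=589, q=92

589/92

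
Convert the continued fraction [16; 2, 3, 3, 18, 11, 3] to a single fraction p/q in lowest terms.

236380/14383

Using pₖ = aₖpₖ₋₁ + pₖ₋₂ and qₖ = aₖqₖ₋₁ + qₖ₋₂:
  k=0: a=16, p=16, q=1
  k=1: a=2, p=33, q=2
  k=2: a=3, p=115, q=7
  k=3: a=3, p=378, q=23
  k=4: a=18, p=6919, q=421
  k=5: a=11, p=76487, q=4654
  k=6: a=3, p=236380, q=14383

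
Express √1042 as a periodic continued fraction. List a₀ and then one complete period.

a₀ = ⌊√1042⌋ = 32.
With m₀=0, d₀=1 and mₖ₊₁ = dₖaₖ − mₖ, dₖ₊₁ = (n − mₖ₊₁²)/dₖ, aₖ₊₁ = ⌊(a₀+mₖ₊₁)/dₖ₊₁⌋:
  k=1: m=32, d=18, a=3
  k=2: m=22, d=31, a=1
  k=3: m=9, d=31, a=1
  k=4: m=22, d=18, a=3
  k=5: m=32, d=1, a=64
d=1 and a=2a₀=64 at k=5, so the next step gives (m, d) = (32, 18) again — its k=1 value — and the period has length 5.

[32; 3, 1, 1, 3, 64]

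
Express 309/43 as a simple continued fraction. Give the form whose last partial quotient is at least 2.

[7; 5, 2, 1, 2]

309 = 7×43 + 8
43 = 5×8 + 3
8 = 2×3 + 2
3 = 1×2 + 1
2 = 2×1 + 0  (stop)
So 309/43 = [7; 5, 2, 1, 2].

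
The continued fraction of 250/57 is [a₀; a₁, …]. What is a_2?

250 = 4·57 + 22   →  a_0 = 4
57 = 2·22 + 13   →  a_1 = 2
22 = 1·13 + 9   →  a_2 = 1

1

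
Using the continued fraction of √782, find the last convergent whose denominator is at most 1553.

√782 = [27; 1, 26, 1, 54, …] (period length 4).
Convergents:
  p_0/q_0 = 27/1
  p_1/q_1 = 28/1
  p_2/q_2 = 755/27
  p_3/q_3 = 783/28
  p_4/q_4 = 43037/1539
  p_5/q_5 = 43820/1567
q_4 = 1539 ≤ 1553 < 1567 = q_5, so the answer is 43037/1539.

43037/1539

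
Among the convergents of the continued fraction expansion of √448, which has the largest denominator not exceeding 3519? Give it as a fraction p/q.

32257/1524

√448 = [21; 6, 42, …] (period length 2).
Convergents:
  p_0/q_0 = 21/1
  p_1/q_1 = 127/6
  p_2/q_2 = 5355/253
  p_3/q_3 = 32257/1524
  p_4/q_4 = 1360149/64261
q_3 = 1524 ≤ 3519 < 64261 = q_4, so the answer is 32257/1524.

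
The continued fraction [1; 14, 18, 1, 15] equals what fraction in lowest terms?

4561/4258

Fold from the inside: start with 15/1.
  1 + 1/15 = 16/15
  18 + 15/16 = 303/16
  14 + 16/303 = 4258/303
  1 + 303/4258 = 4561/4258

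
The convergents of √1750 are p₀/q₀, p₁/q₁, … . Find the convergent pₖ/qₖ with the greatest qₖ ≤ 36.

251/6

√1750 = [41; 1, 4, 1, 82, …] (period length 4).
Convergents:
  p_0/q_0 = 41/1
  p_1/q_1 = 42/1
  p_2/q_2 = 209/5
  p_3/q_3 = 251/6
  p_4/q_4 = 20791/497
q_3 = 6 ≤ 36 < 497 = q_4, so the answer is 251/6.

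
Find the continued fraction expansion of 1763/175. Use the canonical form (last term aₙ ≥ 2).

[10; 13, 2, 6]

1763 = 10×175 + 13
175 = 13×13 + 6
13 = 2×6 + 1
6 = 6×1 + 0  (stop)
So 1763/175 = [10; 13, 2, 6].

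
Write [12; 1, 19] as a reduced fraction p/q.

Using pₖ = aₖpₖ₋₁ + pₖ₋₂ and qₖ = aₖqₖ₋₁ + qₖ₋₂:
  k=0: a=12, p=12, q=1
  k=1: a=1, p=13, q=1
  k=2: a=19, p=259, q=20

259/20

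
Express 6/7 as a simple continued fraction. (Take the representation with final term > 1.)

6 = 0×7 + 6
7 = 1×6 + 1
6 = 6×1 + 0  (stop)
So 6/7 = [0; 1, 6].

[0; 1, 6]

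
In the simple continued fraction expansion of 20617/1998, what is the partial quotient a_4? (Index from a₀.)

20617 = 10·1998 + 637   →  a_0 = 10
1998 = 3·637 + 87   →  a_1 = 3
637 = 7·87 + 28   →  a_2 = 7
87 = 3·28 + 3   →  a_3 = 3
28 = 9·3 + 1   →  a_4 = 9

9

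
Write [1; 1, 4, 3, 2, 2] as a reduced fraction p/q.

Using pₖ = aₖpₖ₋₁ + pₖ₋₂ and qₖ = aₖqₖ₋₁ + qₖ₋₂:
  k=0: a=1, p=1, q=1
  k=1: a=1, p=2, q=1
  k=2: a=4, p=9, q=5
  k=3: a=3, p=29, q=16
  k=4: a=2, p=67, q=37
  k=5: a=2, p=163, q=90

163/90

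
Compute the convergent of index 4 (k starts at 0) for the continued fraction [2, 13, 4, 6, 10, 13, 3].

6980/3363

Using pₖ = aₖpₖ₋₁ + pₖ₋₂, qₖ = aₖqₖ₋₁ + qₖ₋₂ (with p₋₁=1, p₋₂=0, q₋₁=0, q₋₂=1):
  k=0: a=2, p=2, q=1
  k=1: a=13, p=27, q=13
  k=2: a=4, p=110, q=53
  k=3: a=6, p=687, q=331
  k=4: a=10, p=6980, q=3363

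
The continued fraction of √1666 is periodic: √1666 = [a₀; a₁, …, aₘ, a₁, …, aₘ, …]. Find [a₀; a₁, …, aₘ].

a₀ = ⌊√1666⌋ = 40.

[40; 1, 4, 2, 4, 1, 80]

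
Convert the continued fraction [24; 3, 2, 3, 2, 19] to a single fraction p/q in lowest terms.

25967/1069

Fold from the inside: start with 19/1.
  2 + 1/19 = 39/19
  3 + 19/39 = 136/39
  2 + 39/136 = 311/136
  3 + 136/311 = 1069/311
  24 + 311/1069 = 25967/1069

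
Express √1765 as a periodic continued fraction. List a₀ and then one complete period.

[42; 84]

a₀ = ⌊√1765⌋ = 42.
With m₀=0, d₀=1 and mₖ₊₁ = dₖaₖ − mₖ, dₖ₊₁ = (n − mₖ₊₁²)/dₖ, aₖ₊₁ = ⌊(a₀+mₖ₊₁)/dₖ₊₁⌋:
  k=1: m=42, d=1, a=84
d=1 and a=2a₀=84 at k=1, so the next step gives (m, d) = (42, 1) again — its k=1 value — and the period has length 1.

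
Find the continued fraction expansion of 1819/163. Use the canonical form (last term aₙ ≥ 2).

1819 = 11·163 + 26
163 = 6·26 + 7
26 = 3·7 + 5
7 = 1·5 + 2
5 = 2·2 + 1
2 = 2·1 + 0  (stop)
So 1819/163 = [11; 6, 3, 1, 2, 2].

[11; 6, 3, 1, 2, 2]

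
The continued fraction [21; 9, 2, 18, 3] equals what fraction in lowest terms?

Using pₖ = aₖpₖ₋₁ + pₖ₋₂ and qₖ = aₖqₖ₋₁ + qₖ₋₂:
  k=0: a=21, p=21, q=1
  k=1: a=9, p=190, q=9
  k=2: a=2, p=401, q=19
  k=3: a=18, p=7408, q=351
  k=4: a=3, p=22625, q=1072

22625/1072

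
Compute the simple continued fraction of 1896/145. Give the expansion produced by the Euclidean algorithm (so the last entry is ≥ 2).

1896 = 13*145 + 11
145 = 13*11 + 2
11 = 5*2 + 1
2 = 2*1 + 0  (stop)
So 1896/145 = [13; 13, 5, 2].

[13; 13, 5, 2]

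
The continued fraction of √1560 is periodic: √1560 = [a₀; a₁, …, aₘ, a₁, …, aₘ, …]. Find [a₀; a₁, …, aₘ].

a₀ = ⌊√1560⌋ = 39.
With m₀=0, d₀=1 and mₖ₊₁ = dₖaₖ − mₖ, dₖ₊₁ = (n − mₖ₊₁²)/dₖ, aₖ₊₁ = ⌊(a₀+mₖ₊₁)/dₖ₊₁⌋:
  k=1: m=39, d=39, a=2
  k=2: m=39, d=1, a=78
d=1 and a=2a₀=78 at k=2, so the next step gives (m, d) = (39, 39) again — its k=1 value — and the period has length 2.

[39; 2, 78]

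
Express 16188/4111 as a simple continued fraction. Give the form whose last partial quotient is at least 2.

[3; 1, 15, 17, 15]

16188 = 3*4111 + 3855
4111 = 1*3855 + 256
3855 = 15*256 + 15
256 = 17*15 + 1
15 = 15*1 + 0  (stop)
So 16188/4111 = [3; 1, 15, 17, 15].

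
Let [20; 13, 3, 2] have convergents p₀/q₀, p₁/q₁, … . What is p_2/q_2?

803/40

Using pₖ = aₖpₖ₋₁ + pₖ₋₂, qₖ = aₖqₖ₋₁ + qₖ₋₂ (with p₋₁=1, p₋₂=0, q₋₁=0, q₋₂=1):
  k=0: a=20, p=20, q=1
  k=1: a=13, p=261, q=13
  k=2: a=3, p=803, q=40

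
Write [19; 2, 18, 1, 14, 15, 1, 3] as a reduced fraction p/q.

718783/36885

Using pₖ = aₖpₖ₋₁ + pₖ₋₂ and qₖ = aₖqₖ₋₁ + qₖ₋₂:
  k=0: a=19, p=19, q=1
  k=1: a=2, p=39, q=2
  k=2: a=18, p=721, q=37
  k=3: a=1, p=760, q=39
  k=4: a=14, p=11361, q=583
  k=5: a=15, p=171175, q=8784
  k=6: a=1, p=182536, q=9367
  k=7: a=3, p=718783, q=36885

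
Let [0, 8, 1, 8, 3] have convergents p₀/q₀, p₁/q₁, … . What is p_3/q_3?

Using pₖ = aₖpₖ₋₁ + pₖ₋₂, qₖ = aₖqₖ₋₁ + qₖ₋₂ (with p₋₁=1, p₋₂=0, q₋₁=0, q₋₂=1):
  k=0: a=0, p=0, q=1
  k=1: a=8, p=1, q=8
  k=2: a=1, p=1, q=9
  k=3: a=8, p=9, q=80

9/80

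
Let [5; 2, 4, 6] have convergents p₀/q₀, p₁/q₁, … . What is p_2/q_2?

49/9

Using pₖ = aₖpₖ₋₁ + pₖ₋₂, qₖ = aₖqₖ₋₁ + qₖ₋₂ (with p₋₁=1, p₋₂=0, q₋₁=0, q₋₂=1):
  k=0: a=5, p=5, q=1
  k=1: a=2, p=11, q=2
  k=2: a=4, p=49, q=9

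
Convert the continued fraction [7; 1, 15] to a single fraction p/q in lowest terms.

Using pₖ = aₖpₖ₋₁ + pₖ₋₂ and qₖ = aₖqₖ₋₁ + qₖ₋₂:
  k=0: a=7, p=7, q=1
  k=1: a=1, p=8, q=1
  k=2: a=15, p=127, q=16

127/16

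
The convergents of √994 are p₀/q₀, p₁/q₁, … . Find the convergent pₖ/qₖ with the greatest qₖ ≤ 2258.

70969/2251

√994 = [31; 1, 1, 8, 1, 1, 62, …] (period length 6).
Convergents:
  p_0/q_0 = 31/1
  p_1/q_1 = 32/1
  p_2/q_2 = 63/2
  p_3/q_3 = 536/17
  p_4/q_4 = 599/19
  p_5/q_5 = 1135/36
  p_6/q_6 = 70969/2251
  p_7/q_7 = 72104/2287
q_6 = 2251 ≤ 2258 < 2287 = q_7, so the answer is 70969/2251.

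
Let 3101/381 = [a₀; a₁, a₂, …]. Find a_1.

3101 = 8·381 + 53   →  a_0 = 8
381 = 7·53 + 10   →  a_1 = 7

7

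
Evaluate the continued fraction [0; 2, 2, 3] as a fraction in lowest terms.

Using pₖ = aₖpₖ₋₁ + pₖ₋₂ and qₖ = aₖqₖ₋₁ + qₖ₋₂:
  k=0: a=0, p=0, q=1
  k=1: a=2, p=1, q=2
  k=2: a=2, p=2, q=5
  k=3: a=3, p=7, q=17

7/17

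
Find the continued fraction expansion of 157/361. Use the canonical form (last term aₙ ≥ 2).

157 = 0·361 + 157
361 = 2·157 + 47
157 = 3·47 + 16
47 = 2·16 + 15
16 = 1·15 + 1
15 = 15·1 + 0  (stop)
So 157/361 = [0; 2, 3, 2, 1, 15].

[0; 2, 3, 2, 1, 15]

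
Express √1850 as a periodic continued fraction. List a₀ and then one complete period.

[43; 86]

a₀ = ⌊√1850⌋ = 43.
With m₀=0, d₀=1 and mₖ₊₁ = dₖaₖ − mₖ, dₖ₊₁ = (n − mₖ₊₁²)/dₖ, aₖ₊₁ = ⌊(a₀+mₖ₊₁)/dₖ₊₁⌋:
  k=1: m=43, d=1, a=86
d=1 and a=2a₀=86 at k=1, so the next step gives (m, d) = (43, 1) again — its k=1 value — and the period has length 1.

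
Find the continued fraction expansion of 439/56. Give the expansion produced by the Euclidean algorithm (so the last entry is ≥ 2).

[7; 1, 5, 4, 2]

439 = 7·56 + 47
56 = 1·47 + 9
47 = 5·9 + 2
9 = 4·2 + 1
2 = 2·1 + 0  (stop)
So 439/56 = [7; 1, 5, 4, 2].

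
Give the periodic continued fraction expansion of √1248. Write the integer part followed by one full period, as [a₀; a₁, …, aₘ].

a₀ = ⌊√1248⌋ = 35.

[35; 3, 17, 3, 70]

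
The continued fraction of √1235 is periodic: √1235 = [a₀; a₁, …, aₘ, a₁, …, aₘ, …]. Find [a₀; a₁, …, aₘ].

a₀ = ⌊√1235⌋ = 35.
With m₀=0, d₀=1 and mₖ₊₁ = dₖaₖ − mₖ, dₖ₊₁ = (n − mₖ₊₁²)/dₖ, aₖ₊₁ = ⌊(a₀+mₖ₊₁)/dₖ₊₁⌋:
  k=1: m=35, d=10, a=7
  k=2: m=35, d=1, a=70
d=1 and a=2a₀=70 at k=2, so the next step gives (m, d) = (35, 10) again — its k=1 value — and the period has length 2.

[35; 7, 70]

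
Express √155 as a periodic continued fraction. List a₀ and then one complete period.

[12; 2, 4, 2, 24]

a₀ = ⌊√155⌋ = 12.
With m₀=0, d₀=1 and mₖ₊₁ = dₖaₖ − mₖ, dₖ₊₁ = (n − mₖ₊₁²)/dₖ, aₖ₊₁ = ⌊(a₀+mₖ₊₁)/dₖ₊₁⌋:
  k=1: m=12, d=11, a=2
  k=2: m=10, d=5, a=4
  k=3: m=10, d=11, a=2
  k=4: m=12, d=1, a=24
d=1 and a=2a₀=24 at k=4, so the next step gives (m, d) = (12, 11) again — its k=1 value — and the period has length 4.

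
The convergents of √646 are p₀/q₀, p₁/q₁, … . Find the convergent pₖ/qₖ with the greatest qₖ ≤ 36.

305/12

√646 = [25; 2, 2, 2, 50, …] (period length 4).
Convergents:
  p_0/q_0 = 25/1
  p_1/q_1 = 51/2
  p_2/q_2 = 127/5
  p_3/q_3 = 305/12
  p_4/q_4 = 15377/605
q_3 = 12 ≤ 36 < 605 = q_4, so the answer is 305/12.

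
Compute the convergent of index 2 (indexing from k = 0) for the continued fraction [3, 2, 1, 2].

10/3

Using pₖ = aₖpₖ₋₁ + pₖ₋₂, qₖ = aₖqₖ₋₁ + qₖ₋₂ (with p₋₁=1, p₋₂=0, q₋₁=0, q₋₂=1):
  k=0: a=3, p=3, q=1
  k=1: a=2, p=7, q=2
  k=2: a=1, p=10, q=3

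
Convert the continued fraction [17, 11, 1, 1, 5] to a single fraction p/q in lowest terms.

Using pₖ = aₖpₖ₋₁ + pₖ₋₂ and qₖ = aₖqₖ₋₁ + qₖ₋₂:
  k=0: a=17, p=17, q=1
  k=1: a=11, p=188, q=11
  k=2: a=1, p=205, q=12
  k=3: a=1, p=393, q=23
  k=4: a=5, p=2170, q=127

2170/127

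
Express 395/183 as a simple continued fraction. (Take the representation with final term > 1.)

395 = 2×183 + 29
183 = 6×29 + 9
29 = 3×9 + 2
9 = 4×2 + 1
2 = 2×1 + 0  (stop)
So 395/183 = [2; 6, 3, 4, 2].

[2; 6, 3, 4, 2]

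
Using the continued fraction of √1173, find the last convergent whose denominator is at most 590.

√1173 = [34; 4, 68, …] (period length 2).
Convergents:
  p_0/q_0 = 34/1
  p_1/q_1 = 137/4
  p_2/q_2 = 9350/273
  p_3/q_3 = 37537/1096
q_2 = 273 ≤ 590 < 1096 = q_3, so the answer is 9350/273.

9350/273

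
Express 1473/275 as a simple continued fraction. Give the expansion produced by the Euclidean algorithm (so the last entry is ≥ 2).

[5; 2, 1, 4, 6, 3]

1473 = 5×275 + 98
275 = 2×98 + 79
98 = 1×79 + 19
79 = 4×19 + 3
19 = 6×3 + 1
3 = 3×1 + 0  (stop)
So 1473/275 = [5; 2, 1, 4, 6, 3].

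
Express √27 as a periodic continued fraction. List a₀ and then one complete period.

[5; 5, 10]

a₀ = ⌊√27⌋ = 5.
With m₀=0, d₀=1 and mₖ₊₁ = dₖaₖ − mₖ, dₖ₊₁ = (n − mₖ₊₁²)/dₖ, aₖ₊₁ = ⌊(a₀+mₖ₊₁)/dₖ₊₁⌋:
  k=1: m=5, d=2, a=5
  k=2: m=5, d=1, a=10
d=1 and a=2a₀=10 at k=2, so the next step gives (m, d) = (5, 2) again — its k=1 value — and the period has length 2.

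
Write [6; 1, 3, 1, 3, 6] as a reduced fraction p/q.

Fold from the inside: start with 6/1.
  3 + 1/6 = 19/6
  1 + 6/19 = 25/19
  3 + 19/25 = 94/25
  1 + 25/94 = 119/94
  6 + 94/119 = 808/119

808/119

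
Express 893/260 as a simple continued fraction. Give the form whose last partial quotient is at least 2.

[3; 2, 3, 3, 11]

893 = 3*260 + 113
260 = 2*113 + 34
113 = 3*34 + 11
34 = 3*11 + 1
11 = 11*1 + 0  (stop)
So 893/260 = [3; 2, 3, 3, 11].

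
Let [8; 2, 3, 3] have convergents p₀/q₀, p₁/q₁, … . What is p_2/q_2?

Using pₖ = aₖpₖ₋₁ + pₖ₋₂, qₖ = aₖqₖ₋₁ + qₖ₋₂ (with p₋₁=1, p₋₂=0, q₋₁=0, q₋₂=1):
  k=0: a=8, p=8, q=1
  k=1: a=2, p=17, q=2
  k=2: a=3, p=59, q=7

59/7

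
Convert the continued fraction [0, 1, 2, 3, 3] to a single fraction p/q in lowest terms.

23/33

Fold from the inside: start with 3/1.
  3 + 1/3 = 10/3
  2 + 3/10 = 23/10
  1 + 10/23 = 33/23
  0 + 23/33 = 23/33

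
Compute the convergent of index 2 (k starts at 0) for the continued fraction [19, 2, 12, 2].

Using pₖ = aₖpₖ₋₁ + pₖ₋₂, qₖ = aₖqₖ₋₁ + qₖ₋₂ (with p₋₁=1, p₋₂=0, q₋₁=0, q₋₂=1):
  k=0: a=19, p=19, q=1
  k=1: a=2, p=39, q=2
  k=2: a=12, p=487, q=25

487/25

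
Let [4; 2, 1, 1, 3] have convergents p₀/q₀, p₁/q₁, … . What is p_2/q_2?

13/3

Using pₖ = aₖpₖ₋₁ + pₖ₋₂, qₖ = aₖqₖ₋₁ + qₖ₋₂ (with p₋₁=1, p₋₂=0, q₋₁=0, q₋₂=1):
  k=0: a=4, p=4, q=1
  k=1: a=2, p=9, q=2
  k=2: a=1, p=13, q=3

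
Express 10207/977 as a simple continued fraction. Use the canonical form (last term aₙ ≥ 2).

[10; 2, 4, 4, 8, 3]

10207 = 10*977 + 437
977 = 2*437 + 103
437 = 4*103 + 25
103 = 4*25 + 3
25 = 8*3 + 1
3 = 3*1 + 0  (stop)
So 10207/977 = [10; 2, 4, 4, 8, 3].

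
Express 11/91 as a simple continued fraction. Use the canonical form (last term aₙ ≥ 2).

[0; 8, 3, 1, 2]

11 = 0×91 + 11
91 = 8×11 + 3
11 = 3×3 + 2
3 = 1×2 + 1
2 = 2×1 + 0  (stop)
So 11/91 = [0; 8, 3, 1, 2].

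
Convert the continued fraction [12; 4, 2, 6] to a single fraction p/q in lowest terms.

709/58

Fold from the inside: start with 6/1.
  2 + 1/6 = 13/6
  4 + 6/13 = 58/13
  12 + 13/58 = 709/58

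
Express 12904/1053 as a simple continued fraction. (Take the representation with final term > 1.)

12904 = 12·1053 + 268
1053 = 3·268 + 249
268 = 1·249 + 19
249 = 13·19 + 2
19 = 9·2 + 1
2 = 2·1 + 0  (stop)
So 12904/1053 = [12; 3, 1, 13, 9, 2].

[12; 3, 1, 13, 9, 2]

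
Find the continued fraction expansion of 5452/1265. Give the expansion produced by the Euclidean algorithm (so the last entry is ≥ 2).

[4; 3, 4, 2, 2, 8, 2]

5452 = 4×1265 + 392
1265 = 3×392 + 89
392 = 4×89 + 36
89 = 2×36 + 17
36 = 2×17 + 2
17 = 8×2 + 1
2 = 2×1 + 0  (stop)
So 5452/1265 = [4; 3, 4, 2, 2, 8, 2].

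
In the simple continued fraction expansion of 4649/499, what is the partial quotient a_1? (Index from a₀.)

3

4649 = 9·499 + 158   →  a_0 = 9
499 = 3·158 + 25   →  a_1 = 3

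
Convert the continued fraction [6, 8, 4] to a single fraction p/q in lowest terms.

Fold from the inside: start with 4/1.
  8 + 1/4 = 33/4
  6 + 4/33 = 202/33

202/33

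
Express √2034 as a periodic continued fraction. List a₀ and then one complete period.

[45; 10, 90]

a₀ = ⌊√2034⌋ = 45.
With m₀=0, d₀=1 and mₖ₊₁ = dₖaₖ − mₖ, dₖ₊₁ = (n − mₖ₊₁²)/dₖ, aₖ₊₁ = ⌊(a₀+mₖ₊₁)/dₖ₊₁⌋:
  k=1: m=45, d=9, a=10
  k=2: m=45, d=1, a=90
d=1 and a=2a₀=90 at k=2, so the next step gives (m, d) = (45, 9) again — its k=1 value — and the period has length 2.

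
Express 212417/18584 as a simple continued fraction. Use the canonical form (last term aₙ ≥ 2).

[11; 2, 3, 13, 18, 11]

212417 = 11×18584 + 7993
18584 = 2×7993 + 2598
7993 = 3×2598 + 199
2598 = 13×199 + 11
199 = 18×11 + 1
11 = 11×1 + 0  (stop)
So 212417/18584 = [11; 2, 3, 13, 18, 11].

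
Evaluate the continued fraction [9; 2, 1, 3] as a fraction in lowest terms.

103/11

Using pₖ = aₖpₖ₋₁ + pₖ₋₂ and qₖ = aₖqₖ₋₁ + qₖ₋₂:
  k=0: a=9, p=9, q=1
  k=1: a=2, p=19, q=2
  k=2: a=1, p=28, q=3
  k=3: a=3, p=103, q=11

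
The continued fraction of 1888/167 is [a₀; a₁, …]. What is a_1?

1888 = 11·167 + 51   →  a_0 = 11
167 = 3·51 + 14   →  a_1 = 3

3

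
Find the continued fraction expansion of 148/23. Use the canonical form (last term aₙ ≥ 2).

[6; 2, 3, 3]

148 = 6·23 + 10
23 = 2·10 + 3
10 = 3·3 + 1
3 = 3·1 + 0  (stop)
So 148/23 = [6; 2, 3, 3].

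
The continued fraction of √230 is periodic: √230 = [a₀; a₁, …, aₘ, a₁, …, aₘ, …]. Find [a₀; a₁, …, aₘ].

a₀ = ⌊√230⌋ = 15.
With m₀=0, d₀=1 and mₖ₊₁ = dₖaₖ − mₖ, dₖ₊₁ = (n − mₖ₊₁²)/dₖ, aₖ₊₁ = ⌊(a₀+mₖ₊₁)/dₖ₊₁⌋:
  k=1: m=15, d=5, a=6
  k=2: m=15, d=1, a=30
d=1 and a=2a₀=30 at k=2, so the next step gives (m, d) = (15, 5) again — its k=1 value — and the period has length 2.

[15; 6, 30]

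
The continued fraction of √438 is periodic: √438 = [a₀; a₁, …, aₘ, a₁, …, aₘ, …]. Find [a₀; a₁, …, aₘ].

[20; 1, 12, 1, 40]

a₀ = ⌊√438⌋ = 20.
With m₀=0, d₀=1 and mₖ₊₁ = dₖaₖ − mₖ, dₖ₊₁ = (n − mₖ₊₁²)/dₖ, aₖ₊₁ = ⌊(a₀+mₖ₊₁)/dₖ₊₁⌋:
  k=1: m=20, d=38, a=1
  k=2: m=18, d=3, a=12
  k=3: m=18, d=38, a=1
  k=4: m=20, d=1, a=40
d=1 and a=2a₀=40 at k=4, so the next step gives (m, d) = (20, 38) again — its k=1 value — and the period has length 4.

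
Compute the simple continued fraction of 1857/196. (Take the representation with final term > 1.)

1857 = 9*196 + 93
196 = 2*93 + 10
93 = 9*10 + 3
10 = 3*3 + 1
3 = 3*1 + 0  (stop)
So 1857/196 = [9; 2, 9, 3, 3].

[9; 2, 9, 3, 3]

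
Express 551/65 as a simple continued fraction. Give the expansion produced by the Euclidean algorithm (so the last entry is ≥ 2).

551 = 8·65 + 31
65 = 2·31 + 3
31 = 10·3 + 1
3 = 3·1 + 0  (stop)
So 551/65 = [8; 2, 10, 3].

[8; 2, 10, 3]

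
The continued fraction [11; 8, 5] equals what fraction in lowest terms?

Fold from the inside: start with 5/1.
  8 + 1/5 = 41/5
  11 + 5/41 = 456/41

456/41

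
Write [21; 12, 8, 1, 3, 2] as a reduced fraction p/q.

20176/957

Fold from the inside: start with 2/1.
  3 + 1/2 = 7/2
  1 + 2/7 = 9/7
  8 + 7/9 = 79/9
  12 + 9/79 = 957/79
  21 + 79/957 = 20176/957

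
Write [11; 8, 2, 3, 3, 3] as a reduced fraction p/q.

7127/641

Fold from the inside: start with 3/1.
  3 + 1/3 = 10/3
  3 + 3/10 = 33/10
  2 + 10/33 = 76/33
  8 + 33/76 = 641/76
  11 + 76/641 = 7127/641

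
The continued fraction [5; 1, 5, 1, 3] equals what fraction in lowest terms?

Using pₖ = aₖpₖ₋₁ + pₖ₋₂ and qₖ = aₖqₖ₋₁ + qₖ₋₂:
  k=0: a=5, p=5, q=1
  k=1: a=1, p=6, q=1
  k=2: a=5, p=35, q=6
  k=3: a=1, p=41, q=7
  k=4: a=3, p=158, q=27

158/27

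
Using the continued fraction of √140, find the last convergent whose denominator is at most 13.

√140 = [11; 1, 4, 1, 22, …] (period length 4).
Convergents:
  p_0/q_0 = 11/1
  p_1/q_1 = 12/1
  p_2/q_2 = 59/5
  p_3/q_3 = 71/6
  p_4/q_4 = 1621/137
q_3 = 6 ≤ 13 < 137 = q_4, so the answer is 71/6.

71/6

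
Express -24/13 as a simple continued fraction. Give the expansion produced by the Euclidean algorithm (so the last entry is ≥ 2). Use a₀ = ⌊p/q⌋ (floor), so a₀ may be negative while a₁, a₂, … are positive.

-24 = -2·13 + 2
13 = 6·2 + 1
2 = 2·1 + 0  (stop)
So -24/13 = [-2; 6, 2].

[-2; 6, 2]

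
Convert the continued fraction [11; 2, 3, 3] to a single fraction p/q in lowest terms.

Fold from the inside: start with 3/1.
  3 + 1/3 = 10/3
  2 + 3/10 = 23/10
  11 + 10/23 = 263/23

263/23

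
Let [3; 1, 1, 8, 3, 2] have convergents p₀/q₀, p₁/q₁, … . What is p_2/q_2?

7/2

Using pₖ = aₖpₖ₋₁ + pₖ₋₂, qₖ = aₖqₖ₋₁ + qₖ₋₂ (with p₋₁=1, p₋₂=0, q₋₁=0, q₋₂=1):
  k=0: a=3, p=3, q=1
  k=1: a=1, p=4, q=1
  k=2: a=1, p=7, q=2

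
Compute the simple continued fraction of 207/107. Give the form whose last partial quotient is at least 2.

[1; 1, 14, 3, 2]

207 = 1*107 + 100
107 = 1*100 + 7
100 = 14*7 + 2
7 = 3*2 + 1
2 = 2*1 + 0  (stop)
So 207/107 = [1; 1, 14, 3, 2].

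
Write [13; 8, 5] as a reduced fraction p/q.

Fold from the inside: start with 5/1.
  8 + 1/5 = 41/5
  13 + 5/41 = 538/41

538/41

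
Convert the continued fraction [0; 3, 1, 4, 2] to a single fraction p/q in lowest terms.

Using pₖ = aₖpₖ₋₁ + pₖ₋₂ and qₖ = aₖqₖ₋₁ + qₖ₋₂:
  k=0: a=0, p=0, q=1
  k=1: a=3, p=1, q=3
  k=2: a=1, p=1, q=4
  k=3: a=4, p=5, q=19
  k=4: a=2, p=11, q=42

11/42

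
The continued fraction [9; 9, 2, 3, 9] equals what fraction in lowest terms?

5582/613

Fold from the inside: start with 9/1.
  3 + 1/9 = 28/9
  2 + 9/28 = 65/28
  9 + 28/65 = 613/65
  9 + 65/613 = 5582/613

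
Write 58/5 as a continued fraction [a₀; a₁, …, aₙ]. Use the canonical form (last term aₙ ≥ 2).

[11; 1, 1, 2]

58 = 11×5 + 3
5 = 1×3 + 2
3 = 1×2 + 1
2 = 2×1 + 0  (stop)
So 58/5 = [11; 1, 1, 2].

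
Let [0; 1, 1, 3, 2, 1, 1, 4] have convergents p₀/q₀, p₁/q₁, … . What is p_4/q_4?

Using pₖ = aₖpₖ₋₁ + pₖ₋₂, qₖ = aₖqₖ₋₁ + qₖ₋₂ (with p₋₁=1, p₋₂=0, q₋₁=0, q₋₂=1):
  k=0: a=0, p=0, q=1
  k=1: a=1, p=1, q=1
  k=2: a=1, p=1, q=2
  k=3: a=3, p=4, q=7
  k=4: a=2, p=9, q=16

9/16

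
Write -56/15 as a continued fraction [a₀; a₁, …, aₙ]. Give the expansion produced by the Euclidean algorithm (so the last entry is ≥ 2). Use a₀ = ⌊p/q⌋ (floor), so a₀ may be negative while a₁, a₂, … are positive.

-56 = -4×15 + 4
15 = 3×4 + 3
4 = 1×3 + 1
3 = 3×1 + 0  (stop)
So -56/15 = [-4; 3, 1, 3].

[-4; 3, 1, 3]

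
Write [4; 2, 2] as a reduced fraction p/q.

22/5

Using pₖ = aₖpₖ₋₁ + pₖ₋₂ and qₖ = aₖqₖ₋₁ + qₖ₋₂:
  k=0: a=4, p=4, q=1
  k=1: a=2, p=9, q=2
  k=2: a=2, p=22, q=5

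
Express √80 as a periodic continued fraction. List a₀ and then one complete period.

a₀ = ⌊√80⌋ = 8.
With m₀=0, d₀=1 and mₖ₊₁ = dₖaₖ − mₖ, dₖ₊₁ = (n − mₖ₊₁²)/dₖ, aₖ₊₁ = ⌊(a₀+mₖ₊₁)/dₖ₊₁⌋:
  k=1: m=8, d=16, a=1
  k=2: m=8, d=1, a=16
d=1 and a=2a₀=16 at k=2, so the next step gives (m, d) = (8, 16) again — its k=1 value — and the period has length 2.

[8; 1, 16]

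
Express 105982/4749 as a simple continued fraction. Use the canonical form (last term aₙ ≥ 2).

105982 = 22*4749 + 1504
4749 = 3*1504 + 237
1504 = 6*237 + 82
237 = 2*82 + 73
82 = 1*73 + 9
73 = 8*9 + 1
9 = 9*1 + 0  (stop)
So 105982/4749 = [22; 3, 6, 2, 1, 8, 9].

[22; 3, 6, 2, 1, 8, 9]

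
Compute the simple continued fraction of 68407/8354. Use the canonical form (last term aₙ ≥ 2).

68407 = 8·8354 + 1575
8354 = 5·1575 + 479
1575 = 3·479 + 138
479 = 3·138 + 65
138 = 2·65 + 8
65 = 8·8 + 1
8 = 8·1 + 0  (stop)
So 68407/8354 = [8; 5, 3, 3, 2, 8, 8].

[8; 5, 3, 3, 2, 8, 8]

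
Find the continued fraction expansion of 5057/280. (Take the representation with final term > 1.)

[18; 16, 2, 8]

5057 = 18*280 + 17
280 = 16*17 + 8
17 = 2*8 + 1
8 = 8*1 + 0  (stop)
So 5057/280 = [18; 16, 2, 8].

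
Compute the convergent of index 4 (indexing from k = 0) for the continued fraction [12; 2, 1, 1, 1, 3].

99/8

Using pₖ = aₖpₖ₋₁ + pₖ₋₂, qₖ = aₖqₖ₋₁ + qₖ₋₂ (with p₋₁=1, p₋₂=0, q₋₁=0, q₋₂=1):
  k=0: a=12, p=12, q=1
  k=1: a=2, p=25, q=2
  k=2: a=1, p=37, q=3
  k=3: a=1, p=62, q=5
  k=4: a=1, p=99, q=8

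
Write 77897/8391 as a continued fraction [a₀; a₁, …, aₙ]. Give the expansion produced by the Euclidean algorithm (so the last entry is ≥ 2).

77897 = 9*8391 + 2378
8391 = 3*2378 + 1257
2378 = 1*1257 + 1121
1257 = 1*1121 + 136
1121 = 8*136 + 33
136 = 4*33 + 4
33 = 8*4 + 1
4 = 4*1 + 0  (stop)
So 77897/8391 = [9; 3, 1, 1, 8, 4, 8, 4].

[9; 3, 1, 1, 8, 4, 8, 4]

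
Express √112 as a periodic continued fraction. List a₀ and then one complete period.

a₀ = ⌊√112⌋ = 10.
With m₀=0, d₀=1 and mₖ₊₁ = dₖaₖ − mₖ, dₖ₊₁ = (n − mₖ₊₁²)/dₖ, aₖ₊₁ = ⌊(a₀+mₖ₊₁)/dₖ₊₁⌋:
  k=1: m=10, d=12, a=1
  k=2: m=2, d=9, a=1
  k=3: m=7, d=7, a=2
  k=4: m=7, d=9, a=1
  k=5: m=2, d=12, a=1
  k=6: m=10, d=1, a=20
d=1 and a=2a₀=20 at k=6, so the next step gives (m, d) = (10, 12) again — its k=1 value — and the period has length 6.

[10; 1, 1, 2, 1, 1, 20]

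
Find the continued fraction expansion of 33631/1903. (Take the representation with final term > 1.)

[17; 1, 2, 18, 3, 11]

33631 = 17·1903 + 1280
1903 = 1·1280 + 623
1280 = 2·623 + 34
623 = 18·34 + 11
34 = 3·11 + 1
11 = 11·1 + 0  (stop)
So 33631/1903 = [17; 1, 2, 18, 3, 11].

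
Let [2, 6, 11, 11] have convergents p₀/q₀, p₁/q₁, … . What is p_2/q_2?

145/67

Using pₖ = aₖpₖ₋₁ + pₖ₋₂, qₖ = aₖqₖ₋₁ + qₖ₋₂ (with p₋₁=1, p₋₂=0, q₋₁=0, q₋₂=1):
  k=0: a=2, p=2, q=1
  k=1: a=6, p=13, q=6
  k=2: a=11, p=145, q=67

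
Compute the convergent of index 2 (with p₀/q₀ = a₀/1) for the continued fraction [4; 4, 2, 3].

38/9

Using pₖ = aₖpₖ₋₁ + pₖ₋₂, qₖ = aₖqₖ₋₁ + qₖ₋₂ (with p₋₁=1, p₋₂=0, q₋₁=0, q₋₂=1):
  k=0: a=4, p=4, q=1
  k=1: a=4, p=17, q=4
  k=2: a=2, p=38, q=9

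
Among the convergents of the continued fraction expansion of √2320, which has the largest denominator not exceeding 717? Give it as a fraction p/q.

27792/577

√2320 = [48; 6, 96, …] (period length 2).
Convergents:
  p_0/q_0 = 48/1
  p_1/q_1 = 289/6
  p_2/q_2 = 27792/577
  p_3/q_3 = 167041/3468
q_2 = 577 ≤ 717 < 3468 = q_3, so the answer is 27792/577.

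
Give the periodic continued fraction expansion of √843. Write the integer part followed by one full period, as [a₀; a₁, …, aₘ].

a₀ = ⌊√843⌋ = 29.
With m₀=0, d₀=1 and mₖ₊₁ = dₖaₖ − mₖ, dₖ₊₁ = (n − mₖ₊₁²)/dₖ, aₖ₊₁ = ⌊(a₀+mₖ₊₁)/dₖ₊₁⌋:
  k=1: m=29, d=2, a=29
  k=2: m=29, d=1, a=58
d=1 and a=2a₀=58 at k=2, so the next step gives (m, d) = (29, 2) again — its k=1 value — and the period has length 2.

[29; 29, 58]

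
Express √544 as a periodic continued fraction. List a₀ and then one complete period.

a₀ = ⌊√544⌋ = 23.
With m₀=0, d₀=1 and mₖ₊₁ = dₖaₖ − mₖ, dₖ₊₁ = (n − mₖ₊₁²)/dₖ, aₖ₊₁ = ⌊(a₀+mₖ₊₁)/dₖ₊₁⌋:
  k=1: m=23, d=15, a=3
  k=2: m=22, d=4, a=11
  k=3: m=22, d=15, a=3
  k=4: m=23, d=1, a=46
d=1 and a=2a₀=46 at k=4, so the next step gives (m, d) = (23, 15) again — its k=1 value — and the period has length 4.

[23; 3, 11, 3, 46]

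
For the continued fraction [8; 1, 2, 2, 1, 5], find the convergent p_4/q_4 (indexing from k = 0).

Using pₖ = aₖpₖ₋₁ + pₖ₋₂, qₖ = aₖqₖ₋₁ + qₖ₋₂ (with p₋₁=1, p₋₂=0, q₋₁=0, q₋₂=1):
  k=0: a=8, p=8, q=1
  k=1: a=1, p=9, q=1
  k=2: a=2, p=26, q=3
  k=3: a=2, p=61, q=7
  k=4: a=1, p=87, q=10

87/10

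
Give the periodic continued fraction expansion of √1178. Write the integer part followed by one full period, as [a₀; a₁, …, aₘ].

[34; 3, 9, 2, 9, 3, 68]

a₀ = ⌊√1178⌋ = 34.
With m₀=0, d₀=1 and mₖ₊₁ = dₖaₖ − mₖ, dₖ₊₁ = (n − mₖ₊₁²)/dₖ, aₖ₊₁ = ⌊(a₀+mₖ₊₁)/dₖ₊₁⌋:
  k=1: m=34, d=22, a=3
  k=2: m=32, d=7, a=9
  k=3: m=31, d=31, a=2
  k=4: m=31, d=7, a=9
  k=5: m=32, d=22, a=3
  k=6: m=34, d=1, a=68
d=1 and a=2a₀=68 at k=6, so the next step gives (m, d) = (34, 22) again — its k=1 value — and the period has length 6.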